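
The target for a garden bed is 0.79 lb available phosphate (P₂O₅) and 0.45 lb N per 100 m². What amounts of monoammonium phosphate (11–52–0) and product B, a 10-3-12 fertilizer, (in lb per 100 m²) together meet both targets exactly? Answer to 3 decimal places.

With a, b = lb per 100 m² of monoammonium phosphate and product B:
P₂O₅: 0.52·a + 0.03·b = 0.79
N: 0.11·a + 0.1·b = 0.45
Eliminate a: (row1) − 0.52/0.11·(row2) → -0.442727·b = -1.33727, so b = 3.02053.
Back-substitute: a = (0.79 − 0.03·3.02053) / 0.52 = 1.34497.

1.345 lb monoammonium phosphate, 3.021 lb product B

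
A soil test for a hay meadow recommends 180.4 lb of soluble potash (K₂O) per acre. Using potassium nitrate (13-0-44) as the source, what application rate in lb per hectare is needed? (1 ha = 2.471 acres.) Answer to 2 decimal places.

1013.11 lb of product per hectare

Product per acre = 180.4 / 44% = 410 lb.
Convert to per hectare: 410 × 2.471 = 1013.11 lb.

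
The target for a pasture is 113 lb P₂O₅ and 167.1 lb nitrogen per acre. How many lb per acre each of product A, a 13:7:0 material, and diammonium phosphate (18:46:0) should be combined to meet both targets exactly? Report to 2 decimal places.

1197.58 lb product A, 63.41 lb diammonium phosphate

With a, b = lb per acre of product A and diammonium phosphate:
P₂O₅: 0.07·a + 0.46·b = 113
N: 0.13·a + 0.18·b = 167.1
Eliminate b: (row1) − 0.46/0.18·(row2) → -0.262222·a = -314.033, so a = 1197.5847.
Then b = (167.1 − 0.13·1197.5847) / 0.18 = 63.411.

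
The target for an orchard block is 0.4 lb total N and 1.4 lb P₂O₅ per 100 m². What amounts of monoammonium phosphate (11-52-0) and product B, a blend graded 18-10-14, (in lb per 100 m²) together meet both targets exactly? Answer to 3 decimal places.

Per-100 m² balance (a = monoammonium phosphate, b = product B):
N: 0.11·a + 0.18·b = 0.4
P₂O₅: 0.52·a + 0.1·b = 1.4
Eliminate a: (row1) − 0.11/0.52·(row2) → 0.158846·b = 0.103846, so b = 0.653753.
Back-substitute: a = (0.4 − 0.18·0.653753) / 0.11 = 2.56659.

2.567 lb monoammonium phosphate, 0.654 lb product B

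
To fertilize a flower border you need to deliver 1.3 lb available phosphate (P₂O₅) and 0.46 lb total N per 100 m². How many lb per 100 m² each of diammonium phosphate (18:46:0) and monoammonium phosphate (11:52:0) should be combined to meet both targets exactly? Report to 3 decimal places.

With a, b = lb per 100 m² of diammonium phosphate and monoammonium phosphate:
P₂O₅: 0.46·a + 0.52·b = 1.3
N: 0.18·a + 0.11·b = 0.46
Eliminate a: (row1) − 0.46/0.18·(row2) → 0.238889·b = 0.124444, so b = 0.52093.
Back-substitute: a = (1.3 − 0.52·0.52093) / 0.46 = 2.23721.

2.237 lb diammonium phosphate, 0.521 lb monoammonium phosphate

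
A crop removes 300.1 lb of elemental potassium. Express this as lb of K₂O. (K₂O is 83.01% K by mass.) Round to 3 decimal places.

361.523 lb K₂O

K₂O = 300.1 / 0.8301 = 361.5227 lb.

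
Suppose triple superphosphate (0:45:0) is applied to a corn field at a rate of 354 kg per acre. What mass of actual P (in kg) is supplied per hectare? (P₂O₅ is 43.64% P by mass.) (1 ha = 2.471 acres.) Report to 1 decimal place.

P₂O₅ per acre = 354 × 45% = 159.3 kg.
Elemental P = 159.3 × 0.4364 = 69.5185 kg per acre.
Convert to per hectare: 69.5185 × 2.471 = 171.78 kg.

171.8 kg P per hectare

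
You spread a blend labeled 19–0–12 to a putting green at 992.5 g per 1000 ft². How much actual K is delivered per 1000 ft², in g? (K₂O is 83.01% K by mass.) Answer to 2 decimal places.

K₂O per 1000 ft² = 992.5 × 12% = 119.1 g.
Elemental K = 119.1 × 0.8301 = 98.8649 g per 1000 ft².

98.86 g K per thousand sq ft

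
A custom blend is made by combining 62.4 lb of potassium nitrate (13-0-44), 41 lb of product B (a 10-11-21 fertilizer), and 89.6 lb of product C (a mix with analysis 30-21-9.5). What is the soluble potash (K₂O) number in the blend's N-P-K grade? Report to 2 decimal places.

Total mass = 62.4 + 41 + 89.6 = 193 lb.
K₂O mass = 44%×62.4 + 21%×41 + 9.5%×89.6 = 44.578 lb.
% K₂O = 44.578 / 193 = 23.0974%.

23.10% K₂O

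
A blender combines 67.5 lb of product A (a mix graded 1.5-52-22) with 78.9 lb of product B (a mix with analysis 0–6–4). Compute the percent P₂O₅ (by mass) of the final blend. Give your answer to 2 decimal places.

27.21% P₂O₅

Total mass = 67.5 + 78.9 = 146.4 lb.
P₂O₅ mass = 52%×67.5 + 6%×78.9 = 39.834 lb.
% P₂O₅ = 39.834 / 146.4 = 27.209%.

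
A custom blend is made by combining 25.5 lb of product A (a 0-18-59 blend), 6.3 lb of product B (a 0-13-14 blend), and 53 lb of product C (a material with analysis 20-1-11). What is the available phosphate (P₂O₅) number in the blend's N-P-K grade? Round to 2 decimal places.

7.00% P₂O₅

Total mass = 25.5 + 6.3 + 53 = 84.8 lb.
P₂O₅ mass = 18%×25.5 + 13%×6.3 + 1%×53 = 5.939 lb.
% P₂O₅ = 5.939 / 84.8 = 7.00354%.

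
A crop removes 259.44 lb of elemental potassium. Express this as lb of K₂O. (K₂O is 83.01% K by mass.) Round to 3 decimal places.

312.541 lb K₂O

K₂O = 259.44 / 0.8301 = 312.5407 lb.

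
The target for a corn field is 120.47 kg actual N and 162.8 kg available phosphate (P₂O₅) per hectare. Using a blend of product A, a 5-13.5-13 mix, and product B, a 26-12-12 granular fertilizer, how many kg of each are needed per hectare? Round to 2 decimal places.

957.79 kg product A, 279.16 kg product B

With a, b = kg per hectare of product A and product B:
N: 0.05·a + 0.26·b = 120.47
P₂O₅: 0.135·a + 0.12·b = 162.8
Eliminate b: (row1) − 0.26/0.12·(row2) → -0.2425·a = -232.263, so a = 957.787.
Then b = (162.8 − 0.135·957.787) / 0.12 = 279.156.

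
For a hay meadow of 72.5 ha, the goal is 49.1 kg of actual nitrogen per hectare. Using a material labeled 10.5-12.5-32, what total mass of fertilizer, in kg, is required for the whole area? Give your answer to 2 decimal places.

Product per hectare = 49.1 / 10.5% = 467.619 kg.
Total product = 467.619 × 72.5 = 33902.381 kg.

33902.38 kg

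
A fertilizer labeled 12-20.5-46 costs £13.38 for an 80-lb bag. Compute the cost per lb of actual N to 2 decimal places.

N in bag = 80 × 12% = 9.6 lb.
Cost per lb N = £13.38 / 9.6 = £1.3938.

£1.39 per lb N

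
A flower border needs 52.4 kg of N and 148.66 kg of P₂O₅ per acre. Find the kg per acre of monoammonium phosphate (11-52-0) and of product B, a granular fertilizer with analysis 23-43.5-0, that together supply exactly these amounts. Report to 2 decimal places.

158.85 kg monoammonium phosphate, 151.85 kg product B

Let a = kg of monoammonium phosphate, b = kg of product B (per acre).
N: 0.11·a + 0.23·b = 52.4
P₂O₅: 0.52·a + 0.435·b = 148.66
From row1: a = (52.4 − 0.23·b) / 0.11.
Into row2: 0.52·(52.4 − 0.23·b)/0.11 + 0.435·b = 148.66 → b = 151.852, a = 158.854.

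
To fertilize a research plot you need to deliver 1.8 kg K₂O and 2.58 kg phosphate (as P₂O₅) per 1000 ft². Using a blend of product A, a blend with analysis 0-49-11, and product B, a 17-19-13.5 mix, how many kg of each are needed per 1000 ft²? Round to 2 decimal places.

0.14 kg product A, 13.22 kg product B

Per-1000 ft² balance (a = product A, b = product B):
K₂O: 0.11·a + 0.135·b = 1.8
P₂O₅: 0.49·a + 0.19·b = 2.58
Eliminate b: (row1) − 0.135/0.19·(row2) → -0.238158·a = -0.0331579, so a = 0.139227.
Then b = (2.58 − 0.49·0.139227) / 0.19 = 13.2199.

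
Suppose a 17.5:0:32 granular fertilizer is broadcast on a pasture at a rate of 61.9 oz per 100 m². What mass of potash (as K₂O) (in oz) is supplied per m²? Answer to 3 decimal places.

K₂O per 100 m² = 61.9 × 32% = 19.808 oz.
Convert to per m²: 19.808 × 0.01 = 0.19808 oz.

0.198 oz K₂O per sq m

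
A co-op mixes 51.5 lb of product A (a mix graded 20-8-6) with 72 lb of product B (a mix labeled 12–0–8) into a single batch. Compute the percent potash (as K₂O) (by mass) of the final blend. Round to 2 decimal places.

7.17% K₂O

Total mass = 51.5 + 72 = 123.5 lb.
K₂O mass = 6%×51.5 + 8%×72 = 8.85 lb.
% K₂O = 8.85 / 123.5 = 7.16599%.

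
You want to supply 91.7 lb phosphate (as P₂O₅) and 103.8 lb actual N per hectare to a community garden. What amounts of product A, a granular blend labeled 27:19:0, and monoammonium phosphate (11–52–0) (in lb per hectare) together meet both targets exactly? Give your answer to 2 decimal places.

367.27 lb product A, 42.15 lb monoammonium phosphate

With a, b = lb per hectare of product A and monoammonium phosphate:
P₂O₅: 0.19·a + 0.52·b = 91.7
N: 0.27·a + 0.11·b = 103.8
From row1: a = (91.7 − 0.52·b) / 0.19.
Into row2: 0.27·(91.7 − 0.52·b)/0.19 + 0.11·b = 103.8 → b = 42.1506, a = 367.272.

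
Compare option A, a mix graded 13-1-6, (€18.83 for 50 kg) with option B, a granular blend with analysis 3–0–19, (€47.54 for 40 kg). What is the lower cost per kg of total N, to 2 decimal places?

€2.90 per kg N (option A)

option A: N per bag = 50 × 13% = 6.5 kg; cost = 18.83 / 6.5 = €2.8969/kg N.
option B: N per bag = 40 × 3% = 1.2 kg; cost = 47.54 / 1.2 = €39.6167/kg N.
option A is cheaper.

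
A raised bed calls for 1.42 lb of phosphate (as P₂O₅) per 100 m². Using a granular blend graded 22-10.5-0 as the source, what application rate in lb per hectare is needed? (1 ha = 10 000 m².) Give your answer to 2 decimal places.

Product per 100 m² = 1.42 / 10.5% = 13.5238 lb.
Convert to per hectare: 13.5238 × 100 = 1352.381 lb.

1352.38 lb of product per hectare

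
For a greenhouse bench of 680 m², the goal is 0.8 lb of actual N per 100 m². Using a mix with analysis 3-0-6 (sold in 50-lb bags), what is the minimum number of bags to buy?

Product per 100 m² = 0.8 / 3% = 26.6667 lb.
Total product = 26.6667 × 680 / 100 = 181.333 lb.
Bags = ⌈181.333 / 50⌉ = 4.

4 bags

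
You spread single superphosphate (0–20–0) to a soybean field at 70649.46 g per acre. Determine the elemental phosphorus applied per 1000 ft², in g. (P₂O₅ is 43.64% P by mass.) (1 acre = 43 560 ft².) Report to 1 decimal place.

P₂O₅ per acre = 70649.46 × 20% = 14129.9 g.
Elemental P = 14129.9 × 0.4364 = 6166.28 g per acre.
Convert to per 1000 ft²: 6166.28 × 0.0229568 = 141.558 g.

141.6 g P per thousand sq ft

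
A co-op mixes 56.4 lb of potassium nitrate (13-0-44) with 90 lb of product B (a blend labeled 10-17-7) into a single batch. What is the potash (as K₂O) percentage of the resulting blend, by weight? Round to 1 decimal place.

Total mass = 56.4 + 90 = 146.4 lb.
K₂O mass = 44%×56.4 + 7%×90 = 31.116 lb.
% K₂O = 31.116 / 146.4 = 21.2541%.

21.3% K₂O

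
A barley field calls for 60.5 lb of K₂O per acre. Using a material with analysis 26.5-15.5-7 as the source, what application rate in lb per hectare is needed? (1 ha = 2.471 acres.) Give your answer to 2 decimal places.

2135.65 lb of product per hectare

Product per acre = 60.5 / 7% = 864.286 lb.
Convert to per hectare: 864.286 × 2.471 = 2135.65 lb.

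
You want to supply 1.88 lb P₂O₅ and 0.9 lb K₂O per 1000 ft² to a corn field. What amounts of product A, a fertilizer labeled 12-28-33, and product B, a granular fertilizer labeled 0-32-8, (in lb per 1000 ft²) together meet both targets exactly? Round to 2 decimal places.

With a, b = lb per 1000 ft² of product A and product B:
P₂O₅: 0.28·a + 0.32·b = 1.88
K₂O: 0.33·a + 0.08·b = 0.9
From row1: a = (1.88 − 0.32·b) / 0.28.
Into row2: 0.33·(1.88 − 0.32·b)/0.28 + 0.08·b = 0.9 → b = 4.42788, a = 1.65385.

1.65 lb product A, 4.43 lb product B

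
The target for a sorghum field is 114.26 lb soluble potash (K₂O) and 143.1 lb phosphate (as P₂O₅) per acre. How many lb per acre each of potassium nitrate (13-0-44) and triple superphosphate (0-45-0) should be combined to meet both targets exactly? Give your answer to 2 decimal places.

259.68 lb potassium nitrate, 318.00 lb triple superphosphate

Per-acre balance (a = potassium nitrate, b = triple superphosphate):
K₂O: 0.44·a + 0·b = 114.26
P₂O₅: 0·a + 0.45·b = 143.1
Solving simultaneously: a = 259.682, b = 318.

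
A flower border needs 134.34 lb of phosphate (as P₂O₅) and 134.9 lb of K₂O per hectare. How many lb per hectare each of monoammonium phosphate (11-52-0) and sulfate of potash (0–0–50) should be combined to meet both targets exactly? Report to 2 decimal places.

Per-hectare balance (a = monoammonium phosphate, b = sulfate of potash):
P₂O₅: 0.52·a + 0·b = 134.34
K₂O: 0·a + 0.5·b = 134.9
Solving simultaneously: a = 258.346, b = 269.8.

258.35 lb monoammonium phosphate, 269.80 lb sulfate of potash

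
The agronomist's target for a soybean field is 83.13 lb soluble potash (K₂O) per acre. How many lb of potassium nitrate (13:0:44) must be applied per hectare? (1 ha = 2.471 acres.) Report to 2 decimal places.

Product per acre = 83.13 / 44% = 188.932 lb.
Convert to per hectare: 188.932 × 2.471 = 466.851 lb.

466.85 lb of product per hectare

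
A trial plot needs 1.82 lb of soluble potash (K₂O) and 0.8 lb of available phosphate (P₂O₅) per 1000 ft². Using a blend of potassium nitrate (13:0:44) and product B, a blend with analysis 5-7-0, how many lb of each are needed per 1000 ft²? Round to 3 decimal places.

Per-1000 ft² balance (a = potassium nitrate, b = product B):
K₂O: 0.44·a + 0·b = 1.82
P₂O₅: 0·a + 0.07·b = 0.8
Solving simultaneously: a = 4.13636, b = 11.4286.

4.136 lb potassium nitrate, 11.429 lb product B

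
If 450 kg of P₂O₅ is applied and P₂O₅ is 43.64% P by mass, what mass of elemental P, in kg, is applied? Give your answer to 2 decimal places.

196.38 kg P

P = 450 × 0.4364 = 196.38 kg.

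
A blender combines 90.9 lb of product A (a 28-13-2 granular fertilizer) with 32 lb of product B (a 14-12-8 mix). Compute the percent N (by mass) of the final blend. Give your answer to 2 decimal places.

Total mass = 90.9 + 32 = 122.9 lb.
N mass = 28%×90.9 + 14%×32 = 29.932 lb.
% N = 29.932 / 122.9 = 24.3548%.

24.35% N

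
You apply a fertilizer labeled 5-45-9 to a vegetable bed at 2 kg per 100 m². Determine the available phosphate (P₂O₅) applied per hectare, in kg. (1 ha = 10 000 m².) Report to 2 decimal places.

90.00 kg P₂O₅ per hectare

P₂O₅ per 100 m² = 2 × 45% = 0.9 kg.
Convert to per hectare: 0.9 × 100 = 90 kg.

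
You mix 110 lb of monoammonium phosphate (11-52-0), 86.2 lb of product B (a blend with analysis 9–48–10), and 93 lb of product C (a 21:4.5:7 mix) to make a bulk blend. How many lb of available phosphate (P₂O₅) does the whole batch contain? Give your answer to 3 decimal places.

P₂O₅ mass = 52%×110 + 48%×86.2 + 4.5%×93 = 102.761 lb.

102.761 lb P₂O₅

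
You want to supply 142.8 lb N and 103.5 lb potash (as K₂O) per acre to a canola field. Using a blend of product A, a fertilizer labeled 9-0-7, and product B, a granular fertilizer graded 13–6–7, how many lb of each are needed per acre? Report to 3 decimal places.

1235.357 lb product A, 243.214 lb product B

Per-acre balance (a = product A, b = product B):
N: 0.09·a + 0.13·b = 142.8
K₂O: 0.07·a + 0.07·b = 103.5
From row1: a = (142.8 − 0.13·b) / 0.09.
Into row2: 0.07·(142.8 − 0.13·b)/0.09 + 0.07·b = 103.5 → b = 243.2143, a = 1235.3571.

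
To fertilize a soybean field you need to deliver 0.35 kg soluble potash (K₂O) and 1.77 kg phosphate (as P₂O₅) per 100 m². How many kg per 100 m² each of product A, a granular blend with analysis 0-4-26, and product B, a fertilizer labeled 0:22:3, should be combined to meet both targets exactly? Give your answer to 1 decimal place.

0.4 kg product A, 8.0 kg product B

Per-100 m² balance (a = product A, b = product B):
K₂O: 0.26·a + 0.03·b = 0.35
P₂O₅: 0.04·a + 0.22·b = 1.77
From row1: a = (0.35 − 0.03·b) / 0.26.
Into row2: 0.04·(0.35 − 0.03·b)/0.26 + 0.22·b = 1.77 → b = 7.96786, a = 0.426786.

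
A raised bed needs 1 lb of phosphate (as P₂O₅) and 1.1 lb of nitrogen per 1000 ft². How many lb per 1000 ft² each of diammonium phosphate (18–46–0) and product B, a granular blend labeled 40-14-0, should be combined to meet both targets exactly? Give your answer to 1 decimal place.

1.5 lb diammonium phosphate, 2.1 lb product B

Let a = lb of diammonium phosphate, b = lb of product B (per 1000 ft²).
P₂O₅: 0.46·a + 0.14·b = 1
N: 0.18·a + 0.4·b = 1.1
From row1: a = (1 − 0.14·b) / 0.46.
Into row2: 0.18·(1 − 0.14·b)/0.46 + 0.4·b = 1.1 → b = 2.0529, a = 1.54912.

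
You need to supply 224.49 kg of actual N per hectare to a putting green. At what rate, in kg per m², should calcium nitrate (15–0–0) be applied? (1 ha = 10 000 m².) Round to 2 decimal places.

0.15 kg of product per sq m

Product per hectare = 224.49 / 15% = 1496.6 kg.
Convert to per m²: 1496.6 × 0.0001 = 0.14966 kg.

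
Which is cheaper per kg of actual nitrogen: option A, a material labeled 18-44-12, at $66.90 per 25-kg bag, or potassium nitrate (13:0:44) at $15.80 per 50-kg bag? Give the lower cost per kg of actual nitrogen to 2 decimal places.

option A: N per bag = 25 × 18% = 4.5 kg; cost = 66.90 / 4.5 = $14.8667/kg N.
potassium nitrate: N per bag = 50 × 13% = 6.5 kg; cost = 15.80 / 6.5 = $2.4308/kg N.
potassium nitrate is cheaper.

$2.43 per kg N (potassium nitrate)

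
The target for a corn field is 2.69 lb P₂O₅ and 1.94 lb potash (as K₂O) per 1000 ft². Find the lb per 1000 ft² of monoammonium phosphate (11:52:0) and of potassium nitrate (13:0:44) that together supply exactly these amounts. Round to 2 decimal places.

5.17 lb monoammonium phosphate, 4.41 lb potassium nitrate

Per-1000 ft² balance (a = monoammonium phosphate, b = potassium nitrate):
P₂O₅: 0.52·a + 0·b = 2.69
K₂O: 0·a + 0.44·b = 1.94
Solving simultaneously: a = 5.17308, b = 4.40909.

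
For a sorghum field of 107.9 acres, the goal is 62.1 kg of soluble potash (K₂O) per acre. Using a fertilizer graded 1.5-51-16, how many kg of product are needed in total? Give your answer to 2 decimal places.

41878.69 kg

Product per acre = 62.1 / 16% = 388.125 kg.
Total product = 388.125 × 107.9 = 41878.688 kg.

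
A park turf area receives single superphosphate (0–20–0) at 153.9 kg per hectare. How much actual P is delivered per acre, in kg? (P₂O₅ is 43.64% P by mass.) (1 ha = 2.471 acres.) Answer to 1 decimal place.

5.4 kg P per acre

P₂O₅ per hectare = 153.9 × 20% = 30.78 kg.
Elemental P = 30.78 × 0.4364 = 13.4324 kg per hectare.
Convert to per acre: 13.4324 × 0.404694 = 5.43601 kg.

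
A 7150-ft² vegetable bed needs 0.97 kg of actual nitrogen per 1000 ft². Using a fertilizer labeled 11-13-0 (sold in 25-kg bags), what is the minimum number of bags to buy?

Product per 1000 ft² = 0.97 / 11% = 8.81818 kg.
Total product = 8.81818 × 7150 / 1000 = 63.05 kg.
Bags = ⌈63.05 / 25⌉ = 3.

3 bags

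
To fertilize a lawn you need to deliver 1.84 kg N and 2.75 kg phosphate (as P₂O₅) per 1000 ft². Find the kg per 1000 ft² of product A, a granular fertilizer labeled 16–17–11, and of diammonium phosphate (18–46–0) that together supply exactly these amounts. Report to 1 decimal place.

8.2 kg product A, 3.0 kg diammonium phosphate

Let a = kg of product A, b = kg of diammonium phosphate (per 1000 ft²).
N: 0.16·a + 0.18·b = 1.84
P₂O₅: 0.17·a + 0.46·b = 2.75
Eliminate a: (row1) − 0.16/0.17·(row2) → -0.252941·b = -0.748235, so b = 2.95814.
Back-substitute: a = (1.84 − 0.18·2.95814) / 0.16 = 8.17209.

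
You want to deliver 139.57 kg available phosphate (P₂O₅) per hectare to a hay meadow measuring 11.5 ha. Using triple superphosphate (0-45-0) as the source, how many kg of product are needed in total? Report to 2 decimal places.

3566.79 kg

Product per hectare = 139.57 / 45% = 310.156 kg.
Total product = 310.156 × 11.5 = 3566.789 kg.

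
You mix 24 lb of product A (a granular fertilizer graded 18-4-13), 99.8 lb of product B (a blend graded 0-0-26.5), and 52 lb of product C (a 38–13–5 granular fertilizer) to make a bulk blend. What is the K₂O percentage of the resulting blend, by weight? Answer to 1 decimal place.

18.3% K₂O

Total mass = 24 + 99.8 + 52 = 175.8 lb.
K₂O mass = 13%×24 + 26.5%×99.8 + 5%×52 = 32.167 lb.
% K₂O = 32.167 / 175.8 = 18.2975%.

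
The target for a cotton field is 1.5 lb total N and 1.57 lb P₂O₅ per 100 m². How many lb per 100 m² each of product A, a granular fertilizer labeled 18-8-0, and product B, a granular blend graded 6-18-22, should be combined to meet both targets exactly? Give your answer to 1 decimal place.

6.4 lb product A, 5.9 lb product B

With a, b = lb per 100 m² of product A and product B:
N: 0.18·a + 0.06·b = 1.5
P₂O₅: 0.08·a + 0.18·b = 1.57
Solving simultaneously: a = 6.36957, b = 5.8913.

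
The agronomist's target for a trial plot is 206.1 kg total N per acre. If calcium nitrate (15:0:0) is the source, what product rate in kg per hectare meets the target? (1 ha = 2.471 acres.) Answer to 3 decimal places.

Product per acre = 206.1 / 15% = 1374 kg.
Convert to per hectare: 1374 × 2.471 = 3395.154 kg.

3395.154 kg of product per hectare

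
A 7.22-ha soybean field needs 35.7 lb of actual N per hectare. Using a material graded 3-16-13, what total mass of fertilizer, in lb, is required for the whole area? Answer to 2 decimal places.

Product per hectare = 35.7 / 3% = 1190 lb.
Total product = 1190 × 7.22 = 8591.8 lb.

8591.80 lb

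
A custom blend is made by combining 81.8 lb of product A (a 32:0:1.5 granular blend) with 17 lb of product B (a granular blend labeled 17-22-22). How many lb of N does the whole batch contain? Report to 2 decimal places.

29.07 lb N

N mass = 32%×81.8 + 17%×17 = 29.066 lb.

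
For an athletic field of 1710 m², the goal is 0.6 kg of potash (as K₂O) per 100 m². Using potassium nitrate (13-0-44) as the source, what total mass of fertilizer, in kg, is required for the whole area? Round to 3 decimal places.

23.318 kg

Product per 100 m² = 0.6 / 44% = 1.36364 kg.
Total product = 1.36364 × 1710 / 100 = 23.3182 kg.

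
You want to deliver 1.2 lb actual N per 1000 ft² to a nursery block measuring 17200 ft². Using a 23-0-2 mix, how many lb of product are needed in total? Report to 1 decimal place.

Product per 1000 ft² = 1.2 / 23% = 5.21739 lb.
Total product = 5.21739 × 17200 / 1000 = 89.7391 lb.

89.7 lb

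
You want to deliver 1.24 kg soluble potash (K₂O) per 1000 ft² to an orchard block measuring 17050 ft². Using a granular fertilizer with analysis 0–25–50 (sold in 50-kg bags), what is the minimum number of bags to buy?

1 bags

Product per 1000 ft² = 1.24 / 50% = 2.48 kg.
Total product = 2.48 × 17050 / 1000 = 42.284 kg.
Bags = ⌈42.284 / 50⌉ = 1.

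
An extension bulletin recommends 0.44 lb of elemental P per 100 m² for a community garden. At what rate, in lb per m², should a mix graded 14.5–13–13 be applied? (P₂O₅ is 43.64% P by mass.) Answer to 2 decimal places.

0.08 lb of product per sq m

As P₂O₅: 0.44 / 0.4364 = 1.00825 lb per 100 m².
Product per 100 m² = 1.00825 / 13% = 7.75576 lb.
Convert to per m²: 7.75576 × 0.01 = 0.0775576 lb.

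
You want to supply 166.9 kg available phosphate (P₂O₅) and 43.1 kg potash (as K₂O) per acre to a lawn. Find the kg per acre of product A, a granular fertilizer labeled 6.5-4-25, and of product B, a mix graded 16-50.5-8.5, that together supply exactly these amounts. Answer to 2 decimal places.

With a, b = kg per acre of product A and product B:
P₂O₅: 0.04·a + 0.505·b = 166.9
K₂O: 0.25·a + 0.085·b = 43.1
Solving simultaneously: a = 61.6931, b = 325.608.

61.69 kg product A, 325.61 kg product B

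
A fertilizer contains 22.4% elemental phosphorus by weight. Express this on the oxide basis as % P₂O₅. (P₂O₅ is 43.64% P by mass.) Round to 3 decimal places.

51.329% P₂O₅

%P₂O₅ = 22.4 / 0.4364 = 51.3291%.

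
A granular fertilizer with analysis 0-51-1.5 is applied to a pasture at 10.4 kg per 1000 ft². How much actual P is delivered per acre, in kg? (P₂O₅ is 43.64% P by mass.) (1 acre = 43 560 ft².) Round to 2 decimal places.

P₂O₅ per 1000 ft² = 10.4 × 51% = 5.304 kg.
Elemental P = 5.304 × 0.4364 = 2.31467 kg per 1000 ft².
Convert to per acre: 2.31467 × 43.56 = 100.827 kg.

100.83 kg P per acre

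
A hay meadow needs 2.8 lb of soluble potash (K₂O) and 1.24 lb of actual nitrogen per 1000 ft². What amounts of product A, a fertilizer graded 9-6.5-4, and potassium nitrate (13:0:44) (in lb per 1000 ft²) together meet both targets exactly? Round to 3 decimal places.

5.279 lb product A, 5.884 lb potassium nitrate

Per-1000 ft² balance (a = product A, b = potassium nitrate):
K₂O: 0.04·a + 0.44·b = 2.8
N: 0.09·a + 0.13·b = 1.24
Eliminate a: (row1) − 0.04/0.09·(row2) → 0.382222·b = 2.24889, so b = 5.88372.
Back-substitute: a = (2.8 − 0.44·5.88372) / 0.04 = 5.27907.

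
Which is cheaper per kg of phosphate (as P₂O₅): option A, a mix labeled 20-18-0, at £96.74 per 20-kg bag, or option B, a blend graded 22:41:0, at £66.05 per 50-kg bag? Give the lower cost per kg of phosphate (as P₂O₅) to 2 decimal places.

option A: P₂O₅ per bag = 20 × 18% = 3.6 kg; cost = 96.74 / 3.6 = £26.8722/kg P₂O₅.
option B: P₂O₅ per bag = 50 × 41% = 20.5 kg; cost = 66.05 / 20.5 = £3.2220/kg P₂O₅.
option B is cheaper.

£3.22 per kg P₂O₅ (option B)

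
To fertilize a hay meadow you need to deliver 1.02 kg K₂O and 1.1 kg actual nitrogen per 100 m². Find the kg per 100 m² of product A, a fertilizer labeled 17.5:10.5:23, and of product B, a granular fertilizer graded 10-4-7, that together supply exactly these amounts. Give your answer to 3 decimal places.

2.326 kg product A, 6.930 kg product B

With a, b = kg per 100 m² of product A and product B:
K₂O: 0.23·a + 0.07·b = 1.02
N: 0.175·a + 0.1·b = 1.1
Solving simultaneously: a = 2.32558, b = 6.93023.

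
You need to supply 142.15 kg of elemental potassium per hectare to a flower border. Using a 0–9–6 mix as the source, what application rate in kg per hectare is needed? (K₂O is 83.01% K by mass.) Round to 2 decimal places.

As K₂O: 142.15 / 0.8301 = 171.244 kg per hectare.
Product per hectare = 171.244 / 6% = 2854.074 kg.

2854.07 kg of product per hectare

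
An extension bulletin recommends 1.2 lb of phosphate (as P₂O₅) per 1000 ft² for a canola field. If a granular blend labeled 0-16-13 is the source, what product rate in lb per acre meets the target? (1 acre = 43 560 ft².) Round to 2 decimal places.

326.70 lb of product per acre

Product per 1000 ft² = 1.2 / 16% = 7.5 lb.
Convert to per acre: 7.5 × 43.56 = 326.7 lb.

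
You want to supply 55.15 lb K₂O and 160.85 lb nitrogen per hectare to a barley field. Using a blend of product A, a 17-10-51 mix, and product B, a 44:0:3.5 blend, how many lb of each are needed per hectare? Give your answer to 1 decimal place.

85.3 lb product A, 332.6 lb product B

With a, b = lb per hectare of product A and product B:
K₂O: 0.51·a + 0.035·b = 55.15
N: 0.17·a + 0.44·b = 160.85
Solving simultaneously: a = 85.3113, b = 332.607.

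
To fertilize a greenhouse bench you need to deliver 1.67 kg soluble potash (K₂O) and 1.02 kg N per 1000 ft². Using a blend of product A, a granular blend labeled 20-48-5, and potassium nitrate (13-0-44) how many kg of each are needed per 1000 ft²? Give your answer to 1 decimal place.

With a, b = kg per 1000 ft² of product A and potassium nitrate:
K₂O: 0.05·a + 0.44·b = 1.67
N: 0.2·a + 0.13·b = 1.02
Eliminate b: (row1) − 0.44/0.13·(row2) → -0.626923·a = -1.78231, so a = 2.84294.
Then b = (1.02 − 0.2·2.84294) / 0.13 = 3.47239.

2.8 kg product A, 3.5 kg potassium nitrate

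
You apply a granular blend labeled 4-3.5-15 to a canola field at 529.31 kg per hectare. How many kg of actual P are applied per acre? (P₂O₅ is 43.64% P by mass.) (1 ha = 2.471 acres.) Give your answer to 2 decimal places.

P₂O₅ per hectare = 529.31 × 3.5% = 18.5258 kg.
Elemental P = 18.5258 × 0.4364 = 8.08468 kg per hectare.
Convert to per acre: 8.08468 × 0.404694 = 3.27183 kg.

3.27 kg P per acre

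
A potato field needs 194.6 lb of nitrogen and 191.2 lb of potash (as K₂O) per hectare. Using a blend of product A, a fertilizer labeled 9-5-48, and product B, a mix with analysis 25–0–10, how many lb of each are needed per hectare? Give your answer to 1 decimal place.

Per-hectare balance (a = product A, b = product B):
N: 0.09·a + 0.25·b = 194.6
K₂O: 0.48·a + 0.1·b = 191.2
Eliminate a: (row1) − 0.09/0.48·(row2) → 0.23125·b = 158.75, so b = 686.486.
Back-substitute: a = (194.6 − 0.25·686.486) / 0.09 = 255.315.

255.3 lb product A, 686.5 lb product B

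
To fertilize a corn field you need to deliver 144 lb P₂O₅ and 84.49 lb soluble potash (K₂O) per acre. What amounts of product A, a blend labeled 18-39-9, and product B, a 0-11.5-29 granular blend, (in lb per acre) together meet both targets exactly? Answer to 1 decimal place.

Per-acre balance (a = product A, b = product B):
P₂O₅: 0.39·a + 0.115·b = 144
K₂O: 0.09·a + 0.29·b = 84.49
Eliminate a: (row1) − 0.39/0.09·(row2) → -1.14167·b = -222.123, so b = 194.561.
Back-substitute: a = (144 − 0.115·194.561) / 0.39 = 311.86.

311.9 lb product A, 194.6 lb product B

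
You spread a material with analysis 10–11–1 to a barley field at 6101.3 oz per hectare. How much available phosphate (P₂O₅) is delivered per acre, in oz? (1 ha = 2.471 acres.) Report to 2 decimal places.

P₂O₅ per hectare = 6101.3 × 11% = 671.143 oz.
Convert to per acre: 671.143 × 0.404694 = 271.608 oz.

271.61 oz P₂O₅ per acre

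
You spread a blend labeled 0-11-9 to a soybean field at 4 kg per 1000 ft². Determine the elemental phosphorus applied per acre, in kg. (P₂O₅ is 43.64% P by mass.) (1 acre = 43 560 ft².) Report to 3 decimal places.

P₂O₅ per 1000 ft² = 4 × 11% = 0.44 kg.
Elemental P = 0.44 × 0.4364 = 0.192016 kg per 1000 ft².
Convert to per acre: 0.192016 × 43.56 = 8.36422 kg.

8.364 kg P per acre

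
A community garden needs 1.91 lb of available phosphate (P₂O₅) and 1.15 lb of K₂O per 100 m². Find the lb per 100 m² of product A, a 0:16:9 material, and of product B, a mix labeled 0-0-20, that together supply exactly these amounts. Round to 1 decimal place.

11.9 lb product A, 0.4 lb product B

With a, b = lb per 100 m² of product A and product B:
P₂O₅: 0.16·a + 0·b = 1.91
K₂O: 0.09·a + 0.2·b = 1.15
Eliminate a: (row1) − 0.16/0.09·(row2) → -0.355556·b = -0.134444, so b = 0.378125.
Back-substitute: a = (1.91 − 0·0.378125) / 0.16 = 11.9375.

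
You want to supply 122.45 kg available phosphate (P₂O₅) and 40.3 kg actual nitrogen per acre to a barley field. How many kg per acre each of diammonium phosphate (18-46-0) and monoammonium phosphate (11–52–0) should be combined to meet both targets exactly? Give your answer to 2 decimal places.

Per-acre balance (a = diammonium phosphate, b = monoammonium phosphate):
P₂O₅: 0.46·a + 0.52·b = 122.45
N: 0.18·a + 0.11·b = 40.3
Eliminate a: (row1) − 0.46/0.18·(row2) → 0.238889·b = 19.4611, so b = 81.4651.
Back-substitute: a = (122.45 − 0.52·81.4651) / 0.46 = 174.1047.

174.10 kg diammonium phosphate, 81.47 kg monoammonium phosphate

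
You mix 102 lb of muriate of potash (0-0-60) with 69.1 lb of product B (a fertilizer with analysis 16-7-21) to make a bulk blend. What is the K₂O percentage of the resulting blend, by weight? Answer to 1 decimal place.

44.2% K₂O

Total mass = 102 + 69.1 = 171.1 lb.
K₂O mass = 60%×102 + 21%×69.1 = 75.711 lb.
% K₂O = 75.711 / 171.1 = 44.2496%.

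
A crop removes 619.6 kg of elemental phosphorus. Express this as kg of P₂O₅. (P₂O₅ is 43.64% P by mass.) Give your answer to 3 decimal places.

P₂O₅ = 619.6 / 0.4364 = 1419.7984 kg.

1419.798 kg P₂O₅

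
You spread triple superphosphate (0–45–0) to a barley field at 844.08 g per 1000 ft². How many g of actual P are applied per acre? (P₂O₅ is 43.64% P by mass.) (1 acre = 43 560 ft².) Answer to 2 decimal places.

7220.52 g P per acre

P₂O₅ per 1000 ft² = 844.08 × 45% = 379.836 g.
Elemental P = 379.836 × 0.4364 = 165.76 g per 1000 ft².
Convert to per acre: 165.76 × 43.56 = 7220.524 g.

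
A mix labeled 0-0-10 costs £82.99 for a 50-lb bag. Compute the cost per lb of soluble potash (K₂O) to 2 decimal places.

£16.60 per lb K₂O

K₂O in bag = 50 × 10% = 5 lb.
Cost per lb K₂O = £82.99 / 5 = £16.5980.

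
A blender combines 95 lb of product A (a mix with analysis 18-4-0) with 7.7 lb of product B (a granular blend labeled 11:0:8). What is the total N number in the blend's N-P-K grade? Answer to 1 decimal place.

17.5% N

Total mass = 95 + 7.7 = 102.7 lb.
N mass = 18%×95 + 11%×7.7 = 17.947 lb.
% N = 17.947 / 102.7 = 17.4752%.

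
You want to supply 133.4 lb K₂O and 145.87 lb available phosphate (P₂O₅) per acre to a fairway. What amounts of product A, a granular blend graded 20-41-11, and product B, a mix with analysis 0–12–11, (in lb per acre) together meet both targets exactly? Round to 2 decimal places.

1.18 lb product A, 1211.55 lb product B

Let a = lb of product A, b = lb of product B (per acre).
K₂O: 0.11·a + 0.11·b = 133.4
P₂O₅: 0.41·a + 0.12·b = 145.87
Solving simultaneously: a = 1.18182, b = 1211.545.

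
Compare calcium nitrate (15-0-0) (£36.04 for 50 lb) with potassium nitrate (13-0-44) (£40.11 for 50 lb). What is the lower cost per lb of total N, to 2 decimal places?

calcium nitrate: N per bag = 50 × 15% = 7.5 lb; cost = 36.04 / 7.5 = £4.8053/lb N.
potassium nitrate: N per bag = 50 × 13% = 6.5 lb; cost = 40.11 / 6.5 = £6.1708/lb N.
calcium nitrate is cheaper.

£4.81 per lb N (calcium nitrate)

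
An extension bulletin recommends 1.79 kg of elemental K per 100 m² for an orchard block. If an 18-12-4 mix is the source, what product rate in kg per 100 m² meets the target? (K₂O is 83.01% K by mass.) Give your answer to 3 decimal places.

As K₂O: 1.79 / 0.8301 = 2.15637 kg per 100 m².
Product per 100 m² = 2.15637 / 4% = 53.9092 kg.

53.909 kg of product per hundred sq m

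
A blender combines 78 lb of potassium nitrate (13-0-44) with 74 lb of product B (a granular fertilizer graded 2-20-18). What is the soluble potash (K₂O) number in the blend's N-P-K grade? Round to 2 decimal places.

Total mass = 78 + 74 = 152 lb.
K₂O mass = 44%×78 + 18%×74 = 47.64 lb.
% K₂O = 47.64 / 152 = 31.3421%.

31.34% K₂O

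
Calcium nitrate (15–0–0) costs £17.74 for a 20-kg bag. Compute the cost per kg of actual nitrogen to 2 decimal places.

£5.91 per kg N

N in bag = 20 × 15% = 3 kg.
Cost per kg N = £17.74 / 3 = £5.9133.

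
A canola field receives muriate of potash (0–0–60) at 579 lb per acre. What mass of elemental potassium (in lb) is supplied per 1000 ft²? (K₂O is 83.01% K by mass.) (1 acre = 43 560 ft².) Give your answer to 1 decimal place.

K₂O per acre = 579 × 60% = 347.4 lb.
Elemental K = 347.4 × 0.8301 = 288.377 lb per acre.
Convert to per 1000 ft²: 288.377 × 0.0229568 = 6.62022 lb.

6.6 lb K per thousand sq ft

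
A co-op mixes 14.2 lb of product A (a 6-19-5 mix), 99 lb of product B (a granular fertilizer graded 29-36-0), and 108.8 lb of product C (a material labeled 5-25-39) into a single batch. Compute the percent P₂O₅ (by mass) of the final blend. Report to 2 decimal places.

29.52% P₂O₅

Total mass = 14.2 + 99 + 108.8 = 222 lb.
P₂O₅ mass = 19%×14.2 + 36%×99 + 25%×108.8 = 65.538 lb.
% P₂O₅ = 65.538 / 222 = 29.5216%.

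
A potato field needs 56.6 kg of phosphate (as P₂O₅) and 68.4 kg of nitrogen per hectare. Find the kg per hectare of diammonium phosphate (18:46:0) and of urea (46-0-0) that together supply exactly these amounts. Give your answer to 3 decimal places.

123.043 kg diammonium phosphate, 100.548 kg urea

Let a = kg of diammonium phosphate, b = kg of urea (per hectare).
P₂O₅: 0.46·a + 0·b = 56.6
N: 0.18·a + 0.46·b = 68.4
Eliminate a: (row1) − 0.46/0.18·(row2) → -1.17556·b = -118.2, so b = 100.5482.
Back-substitute: a = (56.6 − 0·100.5482) / 0.46 = 123.04348.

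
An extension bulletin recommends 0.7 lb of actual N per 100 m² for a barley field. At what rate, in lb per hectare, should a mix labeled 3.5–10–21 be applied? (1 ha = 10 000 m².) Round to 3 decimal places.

Product per 100 m² = 0.7 / 3.5% = 20 lb.
Convert to per hectare: 20 × 100 = 2000 lb.

2000.000 lb of product per hectare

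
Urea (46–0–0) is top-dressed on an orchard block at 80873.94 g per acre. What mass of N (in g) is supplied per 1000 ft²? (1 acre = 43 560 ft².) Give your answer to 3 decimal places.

854.041 g N per thousand sq ft

nitrogen per acre = 80873.94 × 46% = 37202 g.
Convert to per 1000 ft²: 37202 × 0.0229568 = 854.0407 g.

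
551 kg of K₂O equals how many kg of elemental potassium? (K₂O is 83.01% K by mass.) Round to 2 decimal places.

457.39 kg K

K = 551 × 0.8301 = 457.385 kg.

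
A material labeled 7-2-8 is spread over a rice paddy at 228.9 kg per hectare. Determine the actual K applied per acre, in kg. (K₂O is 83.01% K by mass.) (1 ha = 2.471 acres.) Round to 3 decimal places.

K₂O per hectare = 228.9 × 8% = 18.312 kg.
Elemental K = 18.312 × 0.8301 = 15.2008 kg per hectare.
Convert to per acre: 15.2008 × 0.404694 = 6.15168 kg.

6.152 kg K per acre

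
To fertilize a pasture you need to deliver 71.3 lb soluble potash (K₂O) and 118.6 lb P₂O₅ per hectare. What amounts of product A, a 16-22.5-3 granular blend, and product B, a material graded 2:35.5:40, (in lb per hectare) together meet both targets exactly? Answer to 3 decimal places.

278.872 lb product A, 157.335 lb product B

Let a = lb of product A, b = lb of product B (per hectare).
K₂O: 0.03·a + 0.4·b = 71.3
P₂O₅: 0.225·a + 0.355·b = 118.6
Eliminate a: (row1) − 0.03/0.225·(row2) → 0.352667·b = 55.4867, so b = 157.3346.
Back-substitute: a = (71.3 − 0.4·157.3346) / 0.03 = 278.8721.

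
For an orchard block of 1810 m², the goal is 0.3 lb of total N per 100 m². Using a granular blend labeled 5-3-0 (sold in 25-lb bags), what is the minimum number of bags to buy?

Product per 100 m² = 0.3 / 5% = 6 lb.
Total product = 6 × 1810 / 100 = 108.6 lb.
Bags = ⌈108.6 / 25⌉ = 5.

5 bags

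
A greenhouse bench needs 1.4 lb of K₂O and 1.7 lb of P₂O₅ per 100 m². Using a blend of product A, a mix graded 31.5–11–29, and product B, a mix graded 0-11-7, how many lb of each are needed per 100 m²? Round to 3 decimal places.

1.446 lb product A, 14.008 lb product B

With a, b = lb per 100 m² of product A and product B:
K₂O: 0.29·a + 0.07·b = 1.4
P₂O₅: 0.11·a + 0.11·b = 1.7
From row1: a = (1.4 − 0.07·b) / 0.29.
Into row2: 0.11·(1.4 − 0.07·b)/0.29 + 0.11·b = 1.7 → b = 14.0083, a = 1.44628.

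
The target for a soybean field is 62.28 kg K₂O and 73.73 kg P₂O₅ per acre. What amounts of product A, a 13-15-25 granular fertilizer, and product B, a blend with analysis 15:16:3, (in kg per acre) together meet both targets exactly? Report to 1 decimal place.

Let a = kg of product A, b = kg of product B (per acre).
K₂O: 0.25·a + 0.03·b = 62.28
P₂O₅: 0.15·a + 0.16·b = 73.73
Eliminate b: (row1) − 0.03/0.16·(row2) → 0.221875·a = 48.4556, so a = 218.392.
Then b = (73.73 − 0.15·218.392) / 0.16 = 256.07.

218.4 kg product A, 256.1 kg product B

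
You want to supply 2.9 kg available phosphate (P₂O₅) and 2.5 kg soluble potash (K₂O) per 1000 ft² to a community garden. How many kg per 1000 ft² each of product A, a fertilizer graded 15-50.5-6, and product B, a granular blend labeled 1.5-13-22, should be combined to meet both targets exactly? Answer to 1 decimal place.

Per-1000 ft² balance (a = product A, b = product B):
P₂O₅: 0.505·a + 0.13·b = 2.9
K₂O: 0.06·a + 0.22·b = 2.5
From row1: a = (2.9 − 0.13·b) / 0.505.
Into row2: 0.06·(2.9 − 0.13·b)/0.505 + 0.22·b = 2.5 → b = 10.5373, a = 3.03001.

3.0 kg product A, 10.5 kg product B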